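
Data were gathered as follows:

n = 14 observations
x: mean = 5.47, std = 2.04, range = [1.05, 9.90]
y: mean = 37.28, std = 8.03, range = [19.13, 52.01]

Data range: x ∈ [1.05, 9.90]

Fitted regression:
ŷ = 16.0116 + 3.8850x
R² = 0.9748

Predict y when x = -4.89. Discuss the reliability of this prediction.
The equation gives ŷ = -2.9861; however x = -4.89 is 5.94 units below the observed range, so this extrapolated value should not be trusted.

Prediction calculation:
ŷ = 16.0116 + 3.8850 × (-4.89)
ŷ = -2.9861

Reliability:
- Data range: x ∈ [1.05, 9.90]
- Prediction point: x = -4.89 is 5.94 units below the observed range → this is EXTRAPOLATION, not interpolation

Why that matters here:
- The linear relationship may not hold outside the observed range
- There are no observations near this x to validate the fitted line there

Report the number if required, but flag clearly that it is an extrapolation.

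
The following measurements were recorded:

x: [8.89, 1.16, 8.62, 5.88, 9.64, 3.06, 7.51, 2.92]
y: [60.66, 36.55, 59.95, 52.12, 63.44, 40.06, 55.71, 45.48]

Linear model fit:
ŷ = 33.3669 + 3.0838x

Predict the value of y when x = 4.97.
ŷ = 48.6934

x = 4.97 lies inside the observed range [1.16, 9.64], so the fitted equation applies directly:

ŷ = 33.3669 + 3.0838 × 4.97
ŷ = 33.3669 + 15.3265
ŷ = 48.6934

This is a point prediction; actual observations scatter around it by roughly the residual standard deviation.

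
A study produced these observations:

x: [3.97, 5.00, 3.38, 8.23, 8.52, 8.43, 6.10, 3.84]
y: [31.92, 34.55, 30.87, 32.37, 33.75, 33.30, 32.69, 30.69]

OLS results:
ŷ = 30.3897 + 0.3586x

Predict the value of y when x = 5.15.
ŷ = 32.2365

Plug x = 5.15 into the fitted line:

ŷ = 30.3897 + 0.3586 × 5.15
ŷ = 30.3897 + 1.8468
ŷ = 32.2365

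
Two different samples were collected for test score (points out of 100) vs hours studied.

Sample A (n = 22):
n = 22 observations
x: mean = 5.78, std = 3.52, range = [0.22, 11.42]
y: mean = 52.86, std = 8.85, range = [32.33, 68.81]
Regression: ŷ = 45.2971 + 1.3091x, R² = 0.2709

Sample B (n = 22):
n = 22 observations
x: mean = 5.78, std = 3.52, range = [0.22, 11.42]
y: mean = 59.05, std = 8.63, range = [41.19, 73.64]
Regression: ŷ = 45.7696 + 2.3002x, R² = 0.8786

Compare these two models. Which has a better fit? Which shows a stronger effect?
Model B has the better fit (R² = 0.8786 vs 0.2709). Model B shows the stronger effect (|β₁| = 2.3002 vs 1.3091).

Model Comparison:

Which explains more variance? (R²)
- Model A: R² = 0.2709 → 27.09% of variance in test score explained
- Model B: R² = 0.8786 → 87.86% of variance in test score explained
- 0.8786 > 0.2709 → Model B has the better fit

Effect size (slope magnitude):
- Model A: β₁ = 1.3091 → predicted test score rises 1.3091 points per additional hour of study time
- Model B: β₁ = 2.3002 → predicted test score rises 2.3002 points per additional hour of study time
- |1.3091| < |2.3002| → Model B shows the stronger marginal effect

Notes:
- A steeper slope doesn't make a better model if the scatter around the line is large.
- The two samples could reflect different populations, time periods, or measurement quality.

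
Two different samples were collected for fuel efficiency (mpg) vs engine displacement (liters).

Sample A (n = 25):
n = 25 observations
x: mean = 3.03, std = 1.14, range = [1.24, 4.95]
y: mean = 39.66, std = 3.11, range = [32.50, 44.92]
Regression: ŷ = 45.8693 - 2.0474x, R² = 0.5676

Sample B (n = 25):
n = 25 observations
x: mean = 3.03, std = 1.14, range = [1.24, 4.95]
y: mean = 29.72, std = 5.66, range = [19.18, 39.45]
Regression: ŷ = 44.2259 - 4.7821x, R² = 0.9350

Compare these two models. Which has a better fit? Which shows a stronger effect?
Model B has the better fit (R² = 0.9350 vs 0.5676). Model B shows the stronger effect (|β₁| = 4.7821 vs 2.0474).

Model Comparison:

Goodness of fit (R²):
- Model A: R² = 0.5676 → 56.76% of variance in fuel efficiency explained
- Model B: R² = 0.9350 → 93.50% of variance in fuel efficiency explained
- 0.9350 > 0.5676 → Model B has the better fit

Effect size (slope magnitude):
- Model A: β₁ = -2.0474 → predicted fuel efficiency falls 2.0474 mpg per additional liter of engine displacement
- Model B: β₁ = -4.7821 → predicted fuel efficiency falls 4.7821 mpg per additional liter of engine displacement
- |-2.0474| < |-4.7821| → Model B shows the stronger marginal effect

Notes:
- A steeper slope doesn't make a better model if the scatter around the line is large.
- A better fit (higher R²) doesn't necessarily mean a more important relationship.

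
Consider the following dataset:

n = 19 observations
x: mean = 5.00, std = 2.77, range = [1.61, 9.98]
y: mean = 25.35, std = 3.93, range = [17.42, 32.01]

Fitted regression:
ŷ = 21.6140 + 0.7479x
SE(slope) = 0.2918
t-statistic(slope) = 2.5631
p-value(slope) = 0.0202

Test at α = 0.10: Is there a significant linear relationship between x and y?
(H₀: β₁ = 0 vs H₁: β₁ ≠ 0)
Since p-value = 0.0202 < α = 0.10, reject H₀ — the slope is significantly different from 0.

Hypothesis test for the slope coefficient:

H₀: β₁ = 0 (no linear relationship)
H₁: β₁ ≠ 0 (linear relationship exists)

Test statistic: t = β̂₁ / SE(β̂₁) = 0.7479 / 0.2918 = 2.5631

The p-value (0.0202) is the probability, under H₀, of a t-statistic at least as extreme as |t| = 2.5631 (two-sided, df = n − 2 = 17).

Decision rule: reject H₀ if p-value < α.
p-value = 0.0202 < α = 0.10 → reject H₀.

At α = 0.10 the data do provide convincing evidence of a nonzero slope.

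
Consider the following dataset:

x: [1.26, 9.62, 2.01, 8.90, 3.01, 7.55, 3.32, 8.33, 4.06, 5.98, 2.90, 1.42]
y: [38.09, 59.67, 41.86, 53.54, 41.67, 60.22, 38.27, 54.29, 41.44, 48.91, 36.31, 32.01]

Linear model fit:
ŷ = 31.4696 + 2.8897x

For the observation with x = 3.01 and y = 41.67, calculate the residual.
Residual = 1.5024

The residual is the difference between the actual value and the predicted value:

Residual = y - ŷ

Step 1: Calculate predicted value
ŷ = 31.4696 + 2.8897 × 3.01
ŷ = 40.1676

Step 2: Calculate residual
Residual = 41.67 - 40.1676
Residual = 1.5024

The residual is positive, so the observed y = 41.67 sits above the regression line (the line underestimates it by 1.5024).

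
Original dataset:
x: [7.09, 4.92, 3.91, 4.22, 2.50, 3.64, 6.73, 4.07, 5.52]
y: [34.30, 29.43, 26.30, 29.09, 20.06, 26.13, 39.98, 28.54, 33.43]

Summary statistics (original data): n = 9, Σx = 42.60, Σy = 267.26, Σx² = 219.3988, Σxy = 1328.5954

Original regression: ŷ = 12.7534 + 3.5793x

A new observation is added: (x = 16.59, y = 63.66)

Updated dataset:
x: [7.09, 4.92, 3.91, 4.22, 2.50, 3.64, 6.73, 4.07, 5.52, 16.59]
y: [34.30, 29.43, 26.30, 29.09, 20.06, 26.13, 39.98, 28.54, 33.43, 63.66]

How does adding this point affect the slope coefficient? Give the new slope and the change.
The slope changes from 3.5793 to 2.9526 (change of -0.6267, or -17.5%).

The new point has HIGH LEVERAGE: x = 16.59 is far from the original mean x̄ = 42.60/9 ≈ 4.73 (original range [2.50, 7.09]).

Step 1: Update the sums with the new point (n goes from 9 to 10)
Σx  = 42.60 + 16.59 = 59.19
Σy  = 267.26 + 63.66 = 330.92
Σx² = 219.3988 + 16.59² = 219.3988 + 275.2281 = 494.6269
Σxy = 1328.5954 + 16.59×63.66 = 1328.5954 + 1056.1194 = 2384.7148

Step 2: Recompute the slope with b₁ = (nΣxy − ΣxΣy) / (nΣx² − (Σx)²)
Numerator   = 10×2384.7148 − 59.19×330.92 = 23847.1480 − 19587.1548 = 4259.9932
Denominator = 10×494.6269 − 59.19² = 4946.2690 − 3503.4561 = 1442.8129
b₁(new) = 4259.9932 / 1442.8129 = 2.9526

(Same formula on the original sums: (9×1328.5954 − 42.60×267.26) / (9×219.3988 − 42.60²) = 572.0826 / 159.8292 = 3.5793, matching the given fit.)

Step 3: Change in slope
Δβ₁ = 2.9526 − 3.5793 = -0.6267
Relative change = -0.6267 / 3.5793 × 100% = -17.5%
→ the slope decreases when the point is added.

A high-leverage point only changes the slope if it is off the original line; here y = 63.66 is below the original trend, so the slope decreases.
In practice: refit with and without it and report both if conclusions differ.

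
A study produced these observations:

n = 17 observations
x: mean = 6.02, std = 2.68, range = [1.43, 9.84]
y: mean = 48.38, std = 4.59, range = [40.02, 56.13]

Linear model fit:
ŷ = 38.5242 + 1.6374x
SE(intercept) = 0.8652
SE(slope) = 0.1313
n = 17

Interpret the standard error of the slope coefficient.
SE(β̂₁) = 0.1313 is the estimated standard deviation of the slope estimate across repeated samples; relative to β̂₁ = 1.6374 that is 8.0%, a precise estimate.

SE(β̂₁) = s / √Sxx, where s is the residual standard deviation and Sxx = Σ(x − x̄)². It is the yardstick for how far β̂₁ = 1.6374 could plausibly be from the true slope.

Relative precision:
- SE / |β̂₁| = 0.1313 / 1.6374 = 8.0%
- Rule of thumb (under 20%: precise; 20% to under 50%: moderately precise; 50% or more: imprecise) → precise

Rough 95% range (±2 SE): 1.6374 ± 0.2626 → (1.3748, 1.9000).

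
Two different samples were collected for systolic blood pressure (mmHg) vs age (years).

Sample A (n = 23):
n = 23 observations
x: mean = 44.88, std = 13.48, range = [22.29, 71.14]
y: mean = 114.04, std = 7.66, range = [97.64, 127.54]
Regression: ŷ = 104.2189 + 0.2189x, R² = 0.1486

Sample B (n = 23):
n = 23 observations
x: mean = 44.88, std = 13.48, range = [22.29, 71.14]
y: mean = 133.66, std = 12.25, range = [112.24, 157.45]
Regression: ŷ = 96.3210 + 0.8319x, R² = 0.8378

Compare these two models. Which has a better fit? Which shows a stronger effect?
Model B has the better fit (R² = 0.8378 vs 0.1486). Model B shows the stronger effect (|β₁| = 0.8319 vs 0.2189).

Model Comparison:

Fit — compare R²:
- Model A: R² = 0.1486 → 14.86% of variance in blood pressure explained
- Model B: R² = 0.8378 → 83.78% of variance in blood pressure explained
- 0.8378 > 0.1486 → Model B has the better fit

Strength of effect — compare |β₁|:
- Model A: β₁ = 0.2189 → predicted blood pressure rises 0.2189 mmHg per additional year of age
- Model B: β₁ = 0.8319 → predicted blood pressure rises 0.8319 mmHg per additional year of age
- |0.2189| < |0.8319| → Model B shows the stronger marginal effect

Note: A steeper slope doesn't make a better model if the scatter around the line is large.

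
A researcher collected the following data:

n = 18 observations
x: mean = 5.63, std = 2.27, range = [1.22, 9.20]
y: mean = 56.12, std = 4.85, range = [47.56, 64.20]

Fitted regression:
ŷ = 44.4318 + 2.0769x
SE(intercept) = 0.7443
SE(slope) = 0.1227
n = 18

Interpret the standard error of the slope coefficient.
The slope 2.0769 is pinned down to within about ±0.1227 (one SE) by these data — relative uncertainty 5.9%, i.e. precise.

What SE measures:
- The standard error quantifies the sampling variability of the coefficient estimate
- It is the estimated standard deviation of β̂₁ across hypothetical repeated samples of the same size
- Smaller SE → more precise estimate

Relative precision:
- SE / |β̂₁| = 0.1227 / 2.0769 = 5.9%
- Rule of thumb (under 20%: precise; 20% to under 50%: moderately precise; 50% or more: imprecise) → precise

Link to interval estimation: a confidence interval for β₁ is β̂₁ ± t* × 0.1227, so SE sets the half-width per unit of t*.

What drives SE(β̂₁): larger n (here n = 18) → smaller SE.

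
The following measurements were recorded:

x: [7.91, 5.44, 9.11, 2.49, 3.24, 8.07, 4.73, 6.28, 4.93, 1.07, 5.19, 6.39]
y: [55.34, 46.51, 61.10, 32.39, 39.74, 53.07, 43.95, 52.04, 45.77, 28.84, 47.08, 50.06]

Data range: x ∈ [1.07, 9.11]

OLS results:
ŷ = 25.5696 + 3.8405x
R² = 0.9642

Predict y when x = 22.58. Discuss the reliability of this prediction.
ŷ = 112.2881, but this is extrapolation (above the data range [1.07, 9.11]) and may be unreliable.

Prediction calculation:
ŷ = 25.5696 + 3.8405 × 22.58
ŷ = 112.2881

Reliability:
- Data range: x ∈ [1.07, 9.11]
- Prediction point: x = 22.58 is 13.47 units above the observed range → this is EXTRAPOLATION, not interpolation

Why that matters here:
- The standard error of prediction grows with (x − x̄)², and x = 22.58 is far from x̄ = 5.40
- The linear relationship may not hold outside the observed range

Report the number if required, but flag clearly that it is an extrapolation.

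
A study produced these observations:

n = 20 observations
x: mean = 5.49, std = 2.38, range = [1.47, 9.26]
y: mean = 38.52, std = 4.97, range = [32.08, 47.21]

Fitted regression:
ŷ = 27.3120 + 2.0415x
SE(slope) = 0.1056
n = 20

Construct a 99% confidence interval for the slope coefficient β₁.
The 99% CI for β₁ is (1.7375, 2.3455)

Confidence interval for the slope:

The 99% CI for β₁ is: β̂₁ ± t*(α/2, n-2) × SE(β̂₁)

Step 1: Find critical t-value
- Confidence level = 0.99
- Degrees of freedom = n - 2 = 20 - 2 = 18
- t*(α/2, 18) = 2.8784

Step 2: Calculate margin of error
Margin = 2.8784 × 0.1056 = 0.3040

Step 3: Construct interval
CI = 2.0415 ± 0.3040
CI = (1.7375, 2.3455)

Interpretation: each one-unit increase in x is associated with a change in mean y of between 1.7375 and 2.3455, with 99% confidence.
Since 0 is outside the interval, a two-sided test at α = 0.01 would reject H₀: β₁ = 0.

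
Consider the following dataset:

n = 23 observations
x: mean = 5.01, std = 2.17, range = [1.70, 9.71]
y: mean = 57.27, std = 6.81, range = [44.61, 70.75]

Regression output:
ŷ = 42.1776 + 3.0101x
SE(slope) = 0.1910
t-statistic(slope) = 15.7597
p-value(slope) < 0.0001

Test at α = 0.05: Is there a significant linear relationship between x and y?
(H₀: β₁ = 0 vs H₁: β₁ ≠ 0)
Reject H₀: p-value < 0.0001 < α = 0.05. The linear relationship is significant at the 5% level.

Hypothesis test for the slope coefficient:

H₀: β₁ = 0 (no linear relationship)
H₁: β₁ ≠ 0 (linear relationship exists)

Test statistic: t = β̂₁ / SE(β̂₁) = 3.0101 / 0.1910 = 15.7597

p < 0.0001: how often a slope estimate this far from 0 (in SE units) would arise by chance if β₁ were truly 0.

Decision rule: reject H₀ if p-value < α.
p-value < 0.0001 < α = 0.05 → reject H₀.

There is sufficient evidence at the 5% significance level to conclude that a linear relationship exists between x and y.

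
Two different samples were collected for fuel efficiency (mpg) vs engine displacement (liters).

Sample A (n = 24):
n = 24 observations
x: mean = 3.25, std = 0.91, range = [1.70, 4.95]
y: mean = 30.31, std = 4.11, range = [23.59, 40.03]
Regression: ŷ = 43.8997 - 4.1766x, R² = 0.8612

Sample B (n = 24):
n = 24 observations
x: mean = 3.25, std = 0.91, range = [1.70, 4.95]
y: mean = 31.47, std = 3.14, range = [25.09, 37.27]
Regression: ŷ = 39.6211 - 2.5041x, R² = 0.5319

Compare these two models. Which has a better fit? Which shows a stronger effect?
Model A has the better fit (R² = 0.8612 vs 0.5319). Model A shows the stronger effect (|β₁| = 4.1766 vs 2.5041).

Model Comparison:

Goodness of fit (R²):
- Model A: R² = 0.8612 → 86.12% of variance in fuel efficiency explained
- Model B: R² = 0.5319 → 53.19% of variance in fuel efficiency explained
- 0.8612 > 0.5319 → Model A has the better fit

Which has the larger per-liter effect? (|β₁|)
- Model A: β₁ = -4.1766 → predicted fuel efficiency falls 4.1766 mpg per additional liter of engine displacement
- Model B: β₁ = -2.5041 → predicted fuel efficiency falls 2.5041 mpg per additional liter of engine displacement
- |-4.1766| > |-2.5041| → Model A shows the stronger marginal effect

Note: The two samples could reflect different populations, time periods, or measurement quality.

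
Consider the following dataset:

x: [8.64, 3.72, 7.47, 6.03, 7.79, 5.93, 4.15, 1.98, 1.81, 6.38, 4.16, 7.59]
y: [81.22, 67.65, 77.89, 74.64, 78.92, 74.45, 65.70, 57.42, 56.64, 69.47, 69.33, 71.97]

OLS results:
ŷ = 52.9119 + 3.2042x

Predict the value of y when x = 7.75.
ŷ = 77.7445

To predict y for x = 7.75, substitute into the regression equation:

ŷ = 52.9119 + 3.2042 × 7.75
ŷ = 52.9119 + 24.8326
ŷ = 77.7445

This is a point prediction; actual observations scatter around it by roughly the residual standard deviation.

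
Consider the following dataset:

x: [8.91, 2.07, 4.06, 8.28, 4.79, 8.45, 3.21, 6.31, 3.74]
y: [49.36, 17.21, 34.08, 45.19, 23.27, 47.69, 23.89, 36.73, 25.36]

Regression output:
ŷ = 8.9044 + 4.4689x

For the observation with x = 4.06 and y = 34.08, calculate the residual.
Residual = 7.0319

The residual is the difference between the actual value and the predicted value:

Residual = y - ŷ

Step 1: Calculate predicted value
ŷ = 8.9044 + 4.4689 × 4.06
ŷ = 27.0481

Step 2: Calculate residual
Residual = 34.08 - 27.0481
Residual = 7.0319

The residual is positive, so the observed y = 34.08 sits above the regression line (the line underestimates it by 7.0319).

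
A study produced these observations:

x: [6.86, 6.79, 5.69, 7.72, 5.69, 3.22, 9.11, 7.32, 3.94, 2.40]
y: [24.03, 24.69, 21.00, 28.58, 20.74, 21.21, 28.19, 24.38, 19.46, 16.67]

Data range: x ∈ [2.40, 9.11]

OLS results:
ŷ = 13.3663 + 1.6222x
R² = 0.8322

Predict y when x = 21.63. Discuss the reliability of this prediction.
The equation gives ŷ = 48.4545; however x = 21.63 is 12.52 units above the observed range, so this extrapolated value should not be trusted.

Prediction calculation:
ŷ = 13.3663 + 1.6222 × 21.63
ŷ = 48.4545

Reliability:
- Data range: x ∈ [2.40, 9.11]
- Prediction point: x = 21.63 is 12.52 units above the observed range → this is EXTRAPOLATION, not interpolation

Why that matters here:
- R² describes fit only over the sampled x values; it says nothing about behaviour beyond them
- Real relationships often flatten, saturate, or turn nonlinear at extremes

Report the number if required, but flag clearly that it is an extrapolation.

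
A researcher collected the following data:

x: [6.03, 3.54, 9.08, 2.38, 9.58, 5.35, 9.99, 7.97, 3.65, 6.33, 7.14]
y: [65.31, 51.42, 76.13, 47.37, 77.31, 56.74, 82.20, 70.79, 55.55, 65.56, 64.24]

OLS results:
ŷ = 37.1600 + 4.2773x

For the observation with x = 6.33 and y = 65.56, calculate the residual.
Residual = 1.3247

The residual is the difference between the actual value and the predicted value:

Residual = y - ŷ

Step 1: Calculate predicted value
ŷ = 37.1600 + 4.2773 × 6.33
ŷ = 64.2353

Step 2: Calculate residual
Residual = 65.56 - 64.2353
Residual = 1.3247

Sign check: y > ŷ, so the point is above the line and the fit underestimates here.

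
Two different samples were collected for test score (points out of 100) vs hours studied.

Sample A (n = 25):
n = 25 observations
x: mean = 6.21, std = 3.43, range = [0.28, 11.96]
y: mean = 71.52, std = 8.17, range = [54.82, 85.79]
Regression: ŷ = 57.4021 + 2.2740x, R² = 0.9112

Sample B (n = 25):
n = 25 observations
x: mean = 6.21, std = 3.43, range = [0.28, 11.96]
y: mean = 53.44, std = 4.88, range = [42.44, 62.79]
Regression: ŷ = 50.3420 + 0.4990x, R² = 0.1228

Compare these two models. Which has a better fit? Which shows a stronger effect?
Model A has the better fit (R² = 0.9112 vs 0.1228). Model A shows the stronger effect (|β₁| = 2.2740 vs 0.4990).

Model Comparison:

Fit — compare R²:
- Model A: R² = 0.9112 → 91.12% of variance in test score explained
- Model B: R² = 0.1228 → 12.28% of variance in test score explained
- 0.9112 > 0.1228 → Model A has the better fit

Which has the larger per-hour effect? (|β₁|)
- Model A: β₁ = 2.2740 → predicted test score rises 2.2740 points per additional hour of study time
- Model B: β₁ = 0.4990 → predicted test score rises 0.4990 points per additional hour of study time
- |2.2740| > |0.4990| → Model A shows the stronger marginal effect

Note: R² measures how tightly points cluster around the line; β₁ measures how steep the line is — they answer different questions.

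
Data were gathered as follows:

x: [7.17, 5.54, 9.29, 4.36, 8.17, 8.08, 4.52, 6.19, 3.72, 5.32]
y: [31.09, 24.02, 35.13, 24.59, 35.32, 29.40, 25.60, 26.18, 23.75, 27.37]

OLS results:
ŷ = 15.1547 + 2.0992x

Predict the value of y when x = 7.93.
ŷ = 31.8014

Plug x = 7.93 into the fitted line:

ŷ = 15.1547 + 2.0992 × 7.93
ŷ = 15.1547 + 16.6467
ŷ = 31.8014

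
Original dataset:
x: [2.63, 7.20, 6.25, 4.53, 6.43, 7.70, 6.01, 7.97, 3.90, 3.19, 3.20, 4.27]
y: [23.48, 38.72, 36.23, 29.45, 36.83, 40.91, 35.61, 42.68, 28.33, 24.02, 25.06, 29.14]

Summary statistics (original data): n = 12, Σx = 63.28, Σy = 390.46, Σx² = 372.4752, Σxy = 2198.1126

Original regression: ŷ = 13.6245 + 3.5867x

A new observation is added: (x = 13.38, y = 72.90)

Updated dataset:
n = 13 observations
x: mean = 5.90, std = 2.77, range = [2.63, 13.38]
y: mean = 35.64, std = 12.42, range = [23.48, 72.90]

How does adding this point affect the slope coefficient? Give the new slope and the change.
Adding the point moves β₁ from 3.5867 to 4.4359, i.e. it increases by 0.8492 (+23.7%).

x = 13.38 lies well outside the original x-range [2.63, 7.97] (x̄ ≈ 5.27), so this observation has high leverage and can move the slope substantially.

Step 1: Update the sums with the new point (n goes from 12 to 13)
Σx  = 63.28 + 13.38 = 76.66
Σy  = 390.46 + 72.90 = 463.36
Σx² = 372.4752 + 13.38² = 372.4752 + 179.0244 = 551.4996
Σxy = 2198.1126 + 13.38×72.90 = 2198.1126 + 975.4020 = 3173.5146

Step 2: Recompute the slope with b₁ = (nΣxy − ΣxΣy) / (nΣx² − (Σx)²)
Numerator   = 13×3173.5146 − 76.66×463.36 = 41255.6898 − 35521.1776 = 5734.5122
Denominator = 13×551.4996 − 76.66² = 7169.4948 − 5876.7556 = 1292.7392
b₁(new) = 5734.5122 / 1292.7392 = 4.4359

(Same formula on the original sums: (12×2198.1126 − 63.28×390.46) / (12×372.4752 − 63.28²) = 1669.0424 / 465.3440 = 3.5867, matching the given fit.)

Step 3: Change in slope
Δβ₁ = 4.4359 − 3.5867 = +0.8492
Relative change = +0.8492 / 3.5867 × 100% = +23.7%
→ the slope increases when the point is added.

A high-leverage point only changes the slope if it is off the original line; here y = 72.90 is above the original trend, so the slope increases.
In practice: investigate whether it comes from the same population as the rest of the sample; refit with and without it and report both if conclusions differ.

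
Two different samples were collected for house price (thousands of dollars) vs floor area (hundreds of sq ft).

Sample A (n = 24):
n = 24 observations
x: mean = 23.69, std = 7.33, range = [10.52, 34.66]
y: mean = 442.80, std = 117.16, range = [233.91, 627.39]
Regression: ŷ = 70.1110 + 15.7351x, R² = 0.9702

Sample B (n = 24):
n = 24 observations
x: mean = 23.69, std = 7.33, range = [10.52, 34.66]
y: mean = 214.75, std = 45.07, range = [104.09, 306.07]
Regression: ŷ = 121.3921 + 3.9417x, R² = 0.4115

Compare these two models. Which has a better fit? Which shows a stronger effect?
Model A has the better fit (R² = 0.9702 vs 0.4115). Model A shows the stronger effect (|β₁| = 15.7351 vs 3.9417).

Model Comparison:

Goodness of fit (R²):
- Model A: R² = 0.9702 → 97.02% of variance in house price explained
- Model B: R² = 0.4115 → 41.15% of variance in house price explained
- 0.9702 > 0.4115 → Model A has the better fit

Effect size (slope magnitude):
- Model A: β₁ = 15.7351 → predicted house price rises 15.7351 thousand dollars per additional hundred sq ft of floor area
- Model B: β₁ = 3.9417 → predicted house price rises 3.9417 thousand dollars per additional hundred sq ft of floor area
- |15.7351| > |3.9417| → Model A shows the stronger marginal effect

Notes:
- A better fit (higher R²) doesn't necessarily mean a more important relationship.
- R² measures how tightly points cluster around the line; β₁ measures how steep the line is — they answer different questions.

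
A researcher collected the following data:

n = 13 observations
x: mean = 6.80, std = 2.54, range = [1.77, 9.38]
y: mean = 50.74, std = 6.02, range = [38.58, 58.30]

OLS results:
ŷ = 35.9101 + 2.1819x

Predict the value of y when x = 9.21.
ŷ = 56.0054

To predict y for x = 9.21, substitute into the regression equation:

ŷ = 35.9101 + 2.1819 × 9.21
ŷ = 35.9101 + 20.0953
ŷ = 56.0054

This is a point prediction; actual observations scatter around it by roughly the residual standard deviation.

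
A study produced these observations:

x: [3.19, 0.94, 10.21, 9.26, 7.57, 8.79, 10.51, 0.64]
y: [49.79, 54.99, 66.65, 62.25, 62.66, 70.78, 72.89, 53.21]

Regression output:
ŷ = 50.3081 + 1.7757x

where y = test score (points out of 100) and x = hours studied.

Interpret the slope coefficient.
An increase of one hour in study time is associated with a 1.7757 points increase in predicted test score.

β₁ = 1.7757 is the change in predicted test score (points) per additional hour of study time.

Interpretation:
- Study time up by 1 hour → predicted test score increases by 1.7757 points
- This is a linear approximation: the same per-unit change is assumed across the whole observed x range
- The sign (+) gives the direction; the magnitude 1.7757 gives the size of the effect per hour

(β₀ = 50.3081 is the fitted value at x = 0 and is not part of the slope interpretation.)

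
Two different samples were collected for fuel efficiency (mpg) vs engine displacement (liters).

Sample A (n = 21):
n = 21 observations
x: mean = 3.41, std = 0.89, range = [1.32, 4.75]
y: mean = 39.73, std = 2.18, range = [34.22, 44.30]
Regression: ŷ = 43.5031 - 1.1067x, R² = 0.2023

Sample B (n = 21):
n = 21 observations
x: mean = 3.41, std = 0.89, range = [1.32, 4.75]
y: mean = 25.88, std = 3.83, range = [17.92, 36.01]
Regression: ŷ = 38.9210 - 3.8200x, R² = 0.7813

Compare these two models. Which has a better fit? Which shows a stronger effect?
Model B has the better fit (R² = 0.7813 vs 0.2023). Model B shows the stronger effect (|β₁| = 3.8200 vs 1.1067).

Model Comparison:

Goodness of fit (R²):
- Model A: R² = 0.2023 → 20.23% of variance in fuel efficiency explained
- Model B: R² = 0.7813 → 78.13% of variance in fuel efficiency explained
- 0.7813 > 0.2023 → Model B has the better fit

Effect size (slope magnitude):
- Model A: β₁ = -1.1067 → predicted fuel efficiency falls 1.1067 mpg per additional liter of engine displacement
- Model B: β₁ = -3.8200 → predicted fuel efficiency falls 3.8200 mpg per additional liter of engine displacement
- |-1.1067| < |-3.8200| → Model B shows the stronger marginal effect

Note: The two samples could reflect different populations, time periods, or measurement quality.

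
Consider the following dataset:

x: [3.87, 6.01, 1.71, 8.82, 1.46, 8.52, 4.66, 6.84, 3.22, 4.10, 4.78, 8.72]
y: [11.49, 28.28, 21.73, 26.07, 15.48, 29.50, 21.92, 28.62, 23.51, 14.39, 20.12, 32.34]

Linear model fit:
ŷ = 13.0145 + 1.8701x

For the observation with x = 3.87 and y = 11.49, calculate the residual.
Residual = -8.7618

The residual is the difference between the actual value and the predicted value:

Residual = y - ŷ

Step 1: Calculate predicted value
ŷ = 13.0145 + 1.8701 × 3.87
ŷ = 20.2518

Step 2: Calculate residual
Residual = 11.49 - 20.2518
Residual = -8.7618

The residual is negative, so the observed y = 11.49 sits below the regression line (the line overestimates it by 8.7618).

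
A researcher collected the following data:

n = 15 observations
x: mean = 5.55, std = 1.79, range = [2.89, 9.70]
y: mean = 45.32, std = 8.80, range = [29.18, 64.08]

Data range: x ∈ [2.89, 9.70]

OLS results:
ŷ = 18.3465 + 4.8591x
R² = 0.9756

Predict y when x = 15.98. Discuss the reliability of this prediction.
ŷ = 95.9949, but this is extrapolation (above the data range [2.89, 9.70]) and may be unreliable.

Prediction calculation:
ŷ = 18.3465 + 4.8591 × 15.98
ŷ = 95.9949

Reliability:
- Data range: x ∈ [2.89, 9.70]
- Prediction point: x = 15.98 is 6.28 units above the observed range → this is EXTRAPOLATION, not interpolation

Why that matters here:
- The standard error of prediction grows with (x − x̄)², and x = 15.98 is far from x̄ = 5.55
- R² describes fit only over the sampled x values; it says nothing about behaviour beyond them

A defensible statement: 'if the linear trend continued to x = 15.98, y would be about 95.9949' — the premise is untested.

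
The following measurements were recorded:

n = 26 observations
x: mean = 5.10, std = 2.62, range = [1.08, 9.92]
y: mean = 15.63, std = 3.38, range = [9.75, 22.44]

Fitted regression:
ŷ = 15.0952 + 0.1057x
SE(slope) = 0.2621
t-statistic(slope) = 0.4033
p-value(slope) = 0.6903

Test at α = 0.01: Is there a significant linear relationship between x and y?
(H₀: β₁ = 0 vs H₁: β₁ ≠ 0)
Fail to reject H₀: p-value = 0.6903 ≥ α = 0.01. The linear relationship is not significant at the 1% level.

Hypothesis test for the slope coefficient:

H₀: β₁ = 0 (no linear relationship)
H₁: β₁ ≠ 0 (linear relationship exists)

Test statistic: t = β̂₁ / SE(β̂₁) = 0.1057 / 0.2621 = 0.4033

p = 0.6903: how often a slope estimate this far from 0 (in SE units) would arise by chance if β₁ were truly 0.

Decision rule: reject H₀ if p-value < α.
p-value = 0.6903 ≥ α = 0.01 → fail to reject H₀.

At α = 0.01 the data do not provide convincing evidence of a nonzero slope.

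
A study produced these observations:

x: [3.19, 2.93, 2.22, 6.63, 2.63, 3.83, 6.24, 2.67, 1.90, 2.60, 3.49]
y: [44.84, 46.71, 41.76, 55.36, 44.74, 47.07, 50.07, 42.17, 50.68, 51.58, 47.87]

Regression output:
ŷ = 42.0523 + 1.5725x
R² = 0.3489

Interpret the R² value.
The model explains 34.89% of the variance in y (R² = 0.3489), leaving 65.11% unexplained; the fit is moderate.

R² = 1 − SS_res/SS_tot compares the residual scatter to the total scatter of y about its mean.

Here R² = 0.3489:
- Explained: 34.89% of the variation in y
- Unexplained (residual): 100% − 34.89% = 65.11%
- Rule of thumb (below 0.3 weak; 0.3 to below 0.7 moderate; 0.7 and above strong) → moderate

Note: R² never decreases when predictors are added, so it should not be used alone to compare models of different size.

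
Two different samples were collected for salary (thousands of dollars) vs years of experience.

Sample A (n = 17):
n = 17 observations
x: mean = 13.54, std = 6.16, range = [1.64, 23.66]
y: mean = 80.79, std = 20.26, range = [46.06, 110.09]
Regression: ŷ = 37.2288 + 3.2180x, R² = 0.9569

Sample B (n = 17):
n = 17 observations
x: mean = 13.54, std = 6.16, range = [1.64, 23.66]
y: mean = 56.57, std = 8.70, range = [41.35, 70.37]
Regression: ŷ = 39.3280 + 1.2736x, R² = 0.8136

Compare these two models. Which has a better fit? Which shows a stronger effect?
Model A has the better fit (R² = 0.9569 vs 0.8136). Model A shows the stronger effect (|β₁| = 3.2180 vs 1.2736).

Model Comparison:

Goodness of fit (R²):
- Model A: R² = 0.9569 → 95.69% of variance in salary explained
- Model B: R² = 0.8136 → 81.36% of variance in salary explained
- 0.9569 > 0.8136 → Model A has the better fit

Effect size (slope magnitude):
- Model A: β₁ = 3.2180 → predicted salary rises 3.2180 thousand dollars per additional year of experience
- Model B: β₁ = 1.2736 → predicted salary rises 1.2736 thousand dollars per additional year of experience
- |3.2180| > |1.2736| → Model A shows the stronger marginal effect

Note: A steeper slope doesn't make a better model if the scatter around the line is large.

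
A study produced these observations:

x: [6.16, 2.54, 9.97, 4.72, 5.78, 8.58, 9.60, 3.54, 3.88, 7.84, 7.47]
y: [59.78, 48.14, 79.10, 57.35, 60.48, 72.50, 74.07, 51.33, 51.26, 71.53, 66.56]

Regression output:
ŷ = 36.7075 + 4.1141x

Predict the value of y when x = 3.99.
ŷ = 53.1228

To predict y for x = 3.99, substitute into the regression equation:

ŷ = 36.7075 + 4.1141 × 3.99
ŷ = 36.7075 + 16.4153
ŷ = 53.1228

This is the fitted mean response at that x — an individual observation would come with a wider prediction interval.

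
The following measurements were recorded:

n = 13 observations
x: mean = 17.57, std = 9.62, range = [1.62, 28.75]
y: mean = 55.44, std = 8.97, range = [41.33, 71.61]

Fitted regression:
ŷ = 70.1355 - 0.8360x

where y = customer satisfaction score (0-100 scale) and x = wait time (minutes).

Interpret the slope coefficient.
An increase of one minute in wait time is associated with a 0.8360 points decrease in predicted satisfaction score.

The slope β₁ = -0.8360 gives the rate at which the fitted satisfaction score changes with wait time.

Interpretation:
- Wait time up by 1 minute → predicted satisfaction score decreases by 0.8360 points
- The effect is assumed constant over the observed range of x (linearity)
- The slope describes association in these data, not necessarily a causal effect

(β₀ = 70.1355 is the fitted value at x = 0 and is not part of the slope interpretation.)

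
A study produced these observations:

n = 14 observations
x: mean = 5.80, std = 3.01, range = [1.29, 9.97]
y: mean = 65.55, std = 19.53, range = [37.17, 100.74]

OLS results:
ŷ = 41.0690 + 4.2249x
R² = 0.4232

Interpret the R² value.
About 42.32% of the variability in y is accounted for by the regression on x (R² = 0.4232) — a moderate linear fit.

R² = 1 − SS_res/SS_tot compares the residual scatter to the total scatter of y about its mean.

Here R² = 0.4232:
- Explained: 42.32% of the variation in y
- Unexplained (residual): 100% − 42.32% = 57.68%
- Rule of thumb (below 0.3 weak; 0.3 to below 0.7 moderate; 0.7 and above strong) → moderate

Note: R² never decreases when predictors are added, so it should not be used alone to compare models of different size.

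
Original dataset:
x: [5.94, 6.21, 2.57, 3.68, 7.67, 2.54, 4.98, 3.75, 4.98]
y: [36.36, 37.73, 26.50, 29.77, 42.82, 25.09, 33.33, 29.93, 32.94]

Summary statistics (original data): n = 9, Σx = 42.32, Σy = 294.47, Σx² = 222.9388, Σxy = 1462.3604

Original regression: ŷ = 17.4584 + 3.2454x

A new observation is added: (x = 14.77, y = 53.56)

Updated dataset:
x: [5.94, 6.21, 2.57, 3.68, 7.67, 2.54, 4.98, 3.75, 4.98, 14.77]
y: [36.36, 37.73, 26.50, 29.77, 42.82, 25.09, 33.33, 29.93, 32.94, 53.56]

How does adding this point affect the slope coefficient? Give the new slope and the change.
New slope β₁ = 2.3144 versus 3.2454 before: a change of -0.9310 (-28.7%).

The new point has HIGH LEVERAGE: x = 14.77 is far from the original mean x̄ = 42.32/9 ≈ 4.70 (original range [2.54, 7.67]).

Step 1: Update the sums with the new point (n goes from 9 to 10)
Σx  = 42.32 + 14.77 = 57.09
Σy  = 294.47 + 53.56 = 348.03
Σx² = 222.9388 + 14.77² = 222.9388 + 218.1529 = 441.0917
Σxy = 1462.3604 + 14.77×53.56 = 1462.3604 + 791.0812 = 2253.4416

Step 2: Recompute the slope with b₁ = (nΣxy − ΣxΣy) / (nΣx² − (Σx)²)
Numerator   = 10×2253.4416 − 57.09×348.03 = 22534.4160 − 19869.0327 = 2665.3833
Denominator = 10×441.0917 − 57.09² = 4410.9170 − 3259.2681 = 1151.6489
b₁(new) = 2665.3833 / 1151.6489 = 2.3144

(Same formula on the original sums: (9×1462.3604 − 42.32×294.47) / (9×222.9388 − 42.32²) = 699.2732 / 215.4668 = 3.2454, matching the given fit.)

Step 3: Change in slope
Δβ₁ = 2.3144 − 3.2454 = -0.9310
Relative change = -0.9310 / 3.2454 × 100% = -28.7%
→ the slope decreases when the point is added.

Because the point sits below the extension of the original line at a high-leverage x, it tilts the fit down.
In practice: check such a point for data-entry or measurement error; examine leverage (hᵢ) and Cook's distance rather than deleting it automatically.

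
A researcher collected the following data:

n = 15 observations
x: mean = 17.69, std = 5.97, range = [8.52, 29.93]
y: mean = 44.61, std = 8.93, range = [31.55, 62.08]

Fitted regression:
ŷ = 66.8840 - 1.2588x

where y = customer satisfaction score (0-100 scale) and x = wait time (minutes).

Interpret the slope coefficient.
On average, satisfaction score is about 1.2588 points lower for every extra minute of wait time.

The slope β₁ = -1.2588 gives the rate at which the fitted satisfaction score changes with wait time.

Interpretation:
- Wait time up by 1 minute → predicted satisfaction score decreases by 1.2588 points
- This is a linear approximation: the same per-unit change is assumed across the whole observed x range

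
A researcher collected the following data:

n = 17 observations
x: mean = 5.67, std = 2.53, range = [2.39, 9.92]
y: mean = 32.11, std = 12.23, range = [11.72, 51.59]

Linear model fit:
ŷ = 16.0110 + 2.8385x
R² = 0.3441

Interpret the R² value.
About 34.41% of the variability in y is accounted for by the regression on x (R² = 0.3441) — a moderate linear fit.

The coefficient of determination R² is the fraction of the total variation in y that the fitted line accounts for.

Here R² = 0.3441:
- Explained: 34.41% of the variation in y
- Unexplained (residual): 100% − 34.41% = 65.59%
- Rule of thumb (below 0.3 weak; 0.3 to below 0.7 moderate; 0.7 and above strong) → moderate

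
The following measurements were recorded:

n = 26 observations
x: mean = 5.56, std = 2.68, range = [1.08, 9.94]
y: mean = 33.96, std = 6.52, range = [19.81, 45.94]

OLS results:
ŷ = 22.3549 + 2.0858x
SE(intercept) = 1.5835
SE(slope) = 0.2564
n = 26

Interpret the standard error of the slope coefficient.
SE(slope) = 0.2564 measures the uncertainty in the estimated slope. The coefficient is estimated precisely (SE/|β̂₁| = 12.3%).

What SE measures:
- The standard error quantifies the sampling variability of the coefficient estimate
- It is the estimated standard deviation of β̂₁ across hypothetical repeated samples of the same size
- Smaller SE → more precise estimate

Relative precision:
- SE / |β̂₁| = 0.2564 / 2.0858 = 12.3%
- Rule of thumb (under 20%: precise; 20% to under 50%: moderately precise; 50% or more: imprecise) → precise

Link to the t-test: t = β̂₁ / SE(β̂₁) = 2.0858 / 0.2564 = 8.1349, the statistic for H₀: β₁ = 0.

What drives SE(β̂₁): larger n (here n = 26) → smaller SE; more residual scatter → larger SE; wider spread of x values → smaller SE.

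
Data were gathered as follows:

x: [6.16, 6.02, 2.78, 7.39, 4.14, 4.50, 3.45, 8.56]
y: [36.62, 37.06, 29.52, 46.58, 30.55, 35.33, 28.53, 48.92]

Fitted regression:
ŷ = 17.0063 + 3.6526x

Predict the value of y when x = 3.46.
ŷ = 29.6443

To predict y for x = 3.46, substitute into the regression equation:

ŷ = 17.0063 + 3.6526 × 3.46
ŷ = 17.0063 + 12.6380
ŷ = 29.6443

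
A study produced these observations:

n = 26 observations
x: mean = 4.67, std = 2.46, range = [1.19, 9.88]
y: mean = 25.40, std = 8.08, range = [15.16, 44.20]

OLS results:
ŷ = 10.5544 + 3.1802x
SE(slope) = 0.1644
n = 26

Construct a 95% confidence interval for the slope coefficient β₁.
The 95% CI for β₁ is (2.8409, 3.5195)

Confidence interval for the slope:

The 95% CI for β₁ is: β̂₁ ± t*(α/2, n-2) × SE(β̂₁)

Step 1: Find critical t-value
- Confidence level = 0.95
- Degrees of freedom = n - 2 = 26 - 2 = 24
- t*(α/2, 24) = 2.0639

Step 2: Calculate margin of error
Margin = 2.0639 × 0.1644 = 0.3393

Step 3: Construct interval
CI = 3.1802 ± 0.3393
CI = (2.8409, 3.5195)

Interpretation: intervals built this way capture the true β₁ in 95% of repeated samples; here the plausible range for the per-unit effect of x on y is 2.8409 to 3.5195.
Both endpoints are positive, so the data support a genuinely positive slope at this confidence level.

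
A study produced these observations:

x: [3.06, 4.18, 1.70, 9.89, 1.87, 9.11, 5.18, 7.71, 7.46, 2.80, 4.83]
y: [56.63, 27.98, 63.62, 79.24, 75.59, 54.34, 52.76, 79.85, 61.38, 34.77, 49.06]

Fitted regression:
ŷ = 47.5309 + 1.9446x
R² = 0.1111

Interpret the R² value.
R² = 0.1111 means 11.11% of the variation in y is explained by the linear relationship with x. This indicates a weak fit.

The coefficient of determination R² is the fraction of the total variation in y that the fitted line accounts for.

Here R² = 0.1111:
- Explained: 11.11% of the variation in y
- Unexplained (residual): 100% − 11.11% = 88.89%
- Rule of thumb (below 0.3 weak; 0.3 to below 0.7 moderate; 0.7 and above strong) → weak

Note: R² says nothing about causation, and a high R² does not by itself mean the linear form is appropriate — check the residuals.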